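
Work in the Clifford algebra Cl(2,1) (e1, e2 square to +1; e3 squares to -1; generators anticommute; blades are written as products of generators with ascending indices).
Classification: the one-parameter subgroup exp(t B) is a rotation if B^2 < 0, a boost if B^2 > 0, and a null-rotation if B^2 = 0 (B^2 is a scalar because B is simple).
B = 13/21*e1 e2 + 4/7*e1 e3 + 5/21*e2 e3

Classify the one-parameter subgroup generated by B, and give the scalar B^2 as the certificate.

B^2 term by term: the squares give (13/21)^2*(e1 e2)^2 + (4/7)^2*(e1 e3)^2 + (5/21)^2*(e2 e3)^2 = 169/441*(-1) + 16/49*(+1) + 25/441*(+1) = 0 (each basis 2-blade squares to minus the product of its generators' squares); cross terms between blades sharing an index anticommute and cancel. So B^2 = 0.
Answer: null-rotation, certificate B^2 = 0. Check the certificate: B^2 = 0, and that sign is decisive whatever form B takes.


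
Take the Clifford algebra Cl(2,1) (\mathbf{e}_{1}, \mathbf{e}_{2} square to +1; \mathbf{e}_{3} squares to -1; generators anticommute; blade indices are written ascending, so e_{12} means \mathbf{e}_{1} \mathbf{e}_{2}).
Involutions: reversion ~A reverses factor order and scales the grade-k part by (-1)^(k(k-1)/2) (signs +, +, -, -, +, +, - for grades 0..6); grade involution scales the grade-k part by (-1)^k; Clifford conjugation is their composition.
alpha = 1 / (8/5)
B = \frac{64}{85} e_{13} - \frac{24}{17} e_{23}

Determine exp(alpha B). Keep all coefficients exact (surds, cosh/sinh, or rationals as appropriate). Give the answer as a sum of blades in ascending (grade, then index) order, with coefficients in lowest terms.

B^2 term by term: the squares give (\frac{64}{85})^2*(e_{13})^2 + (-\frac{24}{17})^2*(e_{23})^2 = \frac{4096}{7225}*(+1) + \frac{576}{289}*(+1) = \frac{64}{25} (each basis 2-blade squares to minus the product of its generators' squares); cross terms between blades sharing an index anticommute and cancel. So B^2 = \frac{64}{25}.
B^2 = \frac{64}{25} — B^2 > 0, so the exponential closes hyperbolically: l = \frac{8}{5}, alpha*l = 1, so exp(alpha B) = cosh(1) + (sinh(1)/(\frac{8}{5}))*B = \cosh{\left(1 \right)} + (\frac{5 \sinh{\left(1 \right)}}{8})*B.
Answer: \cosh{\left(1 \right)} + \frac{8 \sinh{\left(1 \right)}}{17} e_{13} - \frac{15 \sinh{\left(1 \right)}}{17} e_{23}


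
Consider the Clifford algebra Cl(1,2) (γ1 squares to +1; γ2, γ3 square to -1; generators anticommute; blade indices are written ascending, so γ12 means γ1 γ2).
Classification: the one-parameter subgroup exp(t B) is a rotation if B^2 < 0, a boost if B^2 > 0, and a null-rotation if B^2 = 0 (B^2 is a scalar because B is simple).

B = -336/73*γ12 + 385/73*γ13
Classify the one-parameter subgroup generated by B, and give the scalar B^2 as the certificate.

B^2 term by term: the squares give (-336/73)^2*(γ12)^2 + (385/73)^2*(γ13)^2 = 112896/5329*(+1) + 148225/5329*(+1) = 49 (each basis 2-blade squares to minus the product of its generators' squares); cross terms between blades sharing an index anticommute and cancel. So B^2 = 49.
Answer: boost, certificate B^2 = 49. Certificate logic: 49 is a conjugation-invariant scalar, so its sign fixes rotation versus boost versus null-rotation outright.


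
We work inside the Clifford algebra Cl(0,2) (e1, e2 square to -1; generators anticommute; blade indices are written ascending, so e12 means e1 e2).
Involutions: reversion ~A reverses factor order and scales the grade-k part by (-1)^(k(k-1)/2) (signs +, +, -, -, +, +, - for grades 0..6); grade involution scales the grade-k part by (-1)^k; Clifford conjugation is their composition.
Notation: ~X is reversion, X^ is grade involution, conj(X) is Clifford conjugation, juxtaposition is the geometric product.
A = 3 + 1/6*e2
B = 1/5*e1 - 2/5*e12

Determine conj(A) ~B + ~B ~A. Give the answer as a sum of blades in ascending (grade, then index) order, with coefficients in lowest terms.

first term: 8/15*e1 + 37/30*e12
second term: 8/15*e1 + 37/30*e12
Answer: 16/15*e1 + 37/15*e12


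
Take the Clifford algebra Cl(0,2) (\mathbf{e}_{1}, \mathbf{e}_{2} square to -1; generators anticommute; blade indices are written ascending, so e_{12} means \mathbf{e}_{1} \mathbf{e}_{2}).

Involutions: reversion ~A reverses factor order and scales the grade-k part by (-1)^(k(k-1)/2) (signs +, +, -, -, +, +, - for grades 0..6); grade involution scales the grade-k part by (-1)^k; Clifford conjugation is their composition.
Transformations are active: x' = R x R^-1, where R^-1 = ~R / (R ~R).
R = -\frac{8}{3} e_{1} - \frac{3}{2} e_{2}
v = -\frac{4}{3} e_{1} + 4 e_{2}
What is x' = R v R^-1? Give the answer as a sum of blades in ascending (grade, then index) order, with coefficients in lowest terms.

~R = -\frac{8}{3} e_{1} - \frac{3}{2} e_{2}, and R ~R = -\frac{337}{36}, so R^-1 = ~R / (-\frac{337}{36}).
R v = \frac{22}{9} - \frac{38}{3} e_{12}
Answer: \frac{2756}{1011} e_{1} - \frac{1084}{337} e_{2}


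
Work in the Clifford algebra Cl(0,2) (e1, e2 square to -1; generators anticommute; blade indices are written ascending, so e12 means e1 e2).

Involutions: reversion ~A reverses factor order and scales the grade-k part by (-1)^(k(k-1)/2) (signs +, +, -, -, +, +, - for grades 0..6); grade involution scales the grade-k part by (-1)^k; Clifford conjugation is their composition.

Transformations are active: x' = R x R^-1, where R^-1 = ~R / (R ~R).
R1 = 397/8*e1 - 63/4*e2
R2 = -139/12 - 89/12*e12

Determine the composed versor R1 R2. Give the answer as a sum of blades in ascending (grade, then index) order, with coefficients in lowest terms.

Distribute over the terms of R1 (each basis-blade product reordered to ascending indices, repeated generators contracted through their squares):
(397/8*e1) R2 = -55183/96*e1 + 35333/96*e2
(-63/4*e2) R2 = 1869/16*e1 + 2919/16*e2
Summing the partial products and collecting blades:
Answer: -43969/96*e1 + 52847/96*e2


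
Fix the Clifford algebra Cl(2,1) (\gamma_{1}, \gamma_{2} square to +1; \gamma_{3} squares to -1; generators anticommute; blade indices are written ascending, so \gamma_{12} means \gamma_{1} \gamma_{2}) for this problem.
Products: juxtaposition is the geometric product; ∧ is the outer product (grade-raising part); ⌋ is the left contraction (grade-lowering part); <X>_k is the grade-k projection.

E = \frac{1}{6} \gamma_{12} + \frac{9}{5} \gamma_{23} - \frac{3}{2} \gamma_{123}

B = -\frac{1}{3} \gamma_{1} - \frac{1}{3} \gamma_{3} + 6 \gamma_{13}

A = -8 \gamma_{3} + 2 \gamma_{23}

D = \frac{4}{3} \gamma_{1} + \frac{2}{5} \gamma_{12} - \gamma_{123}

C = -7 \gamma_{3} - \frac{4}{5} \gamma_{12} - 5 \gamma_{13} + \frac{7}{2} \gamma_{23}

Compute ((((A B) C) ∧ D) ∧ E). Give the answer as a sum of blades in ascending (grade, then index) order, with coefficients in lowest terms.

step 1: -\frac{8}{3} - 48 \gamma_{1} + \frac{2}{3} \gamma_{2} - 12 \gamma_{12} - \frac{8}{3} \gamma_{13} - \frac{2}{3} \gamma_{123}
step 2: \frac{56}{15} - \frac{307}{15} \gamma_{1} + \frac{526}{15} \gamma_{2} + \frac{3907}{15} \gamma_{3} - \frac{178}{15} \gamma_{12} + \frac{922}{3} \gamma_{13} - \frac{1078}{15} \gamma_{23} - \frac{242}{3} \gamma_{123}
step 3: \frac{224}{45} \gamma_{1} - \frac{10184}{225} \gamma_{12} - \frac{15628}{45} \gamma_{13} + \frac{1042}{225} \gamma_{123}
step 4: \frac{224}{25} \gamma_{123}
Answer: \frac{224}{25} \gamma_{123}


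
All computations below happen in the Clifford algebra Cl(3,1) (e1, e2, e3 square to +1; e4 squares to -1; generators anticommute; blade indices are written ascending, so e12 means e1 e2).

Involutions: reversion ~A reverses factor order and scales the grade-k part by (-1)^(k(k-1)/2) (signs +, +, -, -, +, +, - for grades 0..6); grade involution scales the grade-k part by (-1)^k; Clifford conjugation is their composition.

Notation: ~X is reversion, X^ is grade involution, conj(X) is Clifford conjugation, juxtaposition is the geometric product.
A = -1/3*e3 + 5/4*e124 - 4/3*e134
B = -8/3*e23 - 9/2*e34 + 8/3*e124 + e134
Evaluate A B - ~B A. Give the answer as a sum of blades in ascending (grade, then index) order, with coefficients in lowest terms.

first term: 2 + 6*e1 - 8/9*e2 + 3/2*e4 + 1/3*e14 + 173/36*e23 - 45/8*e123 - 32/9*e124 - 10/3*e134 - 8/9*e1234
second term: -2 - 6*e1 - 8/9*e2 + 3/2*e4 - 1/3*e14 + 173/36*e23 - 45/8*e123 - 32/9*e124 - 10/3*e134 - 8/9*e1234
Answer: 4 + 12*e1 + 2/3*e14


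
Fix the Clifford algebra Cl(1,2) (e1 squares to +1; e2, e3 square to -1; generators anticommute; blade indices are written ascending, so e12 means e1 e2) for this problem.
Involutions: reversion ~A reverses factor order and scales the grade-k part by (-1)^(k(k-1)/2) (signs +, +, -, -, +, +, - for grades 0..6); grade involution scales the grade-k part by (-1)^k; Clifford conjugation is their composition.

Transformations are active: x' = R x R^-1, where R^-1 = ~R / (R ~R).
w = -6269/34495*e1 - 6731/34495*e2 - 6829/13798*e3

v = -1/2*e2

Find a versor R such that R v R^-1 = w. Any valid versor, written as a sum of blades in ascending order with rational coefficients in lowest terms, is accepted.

Since q(v) = q(w) = -1/4, the sum R = v + w = -6269/34495*e1 - 47957/68990*e2 - 6829/13798*e3 does the job whenever invertible.
Answer: -6269/34495*e1 - 47957/68990*e2 - 6829/13798*e3


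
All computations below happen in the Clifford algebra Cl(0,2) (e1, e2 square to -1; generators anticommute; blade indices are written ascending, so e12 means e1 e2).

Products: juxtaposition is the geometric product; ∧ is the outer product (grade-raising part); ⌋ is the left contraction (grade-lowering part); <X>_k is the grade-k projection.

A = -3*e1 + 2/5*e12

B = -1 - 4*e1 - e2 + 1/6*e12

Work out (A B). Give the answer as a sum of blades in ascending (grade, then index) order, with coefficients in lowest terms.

step 1: -181/15 + 17/5*e1 - 11/10*e2 + 13/5*e12
Answer: -181/15 + 17/5*e1 - 11/10*e2 + 13/5*e12


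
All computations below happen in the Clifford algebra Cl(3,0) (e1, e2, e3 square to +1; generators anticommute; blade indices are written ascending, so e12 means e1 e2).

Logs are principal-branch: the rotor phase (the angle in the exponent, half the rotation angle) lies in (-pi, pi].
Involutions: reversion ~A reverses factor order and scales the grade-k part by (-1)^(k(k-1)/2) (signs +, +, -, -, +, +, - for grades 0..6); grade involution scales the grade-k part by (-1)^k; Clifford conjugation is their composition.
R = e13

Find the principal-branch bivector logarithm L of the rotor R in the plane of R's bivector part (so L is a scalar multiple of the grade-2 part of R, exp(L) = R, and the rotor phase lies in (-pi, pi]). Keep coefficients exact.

The scalar part of R is 0, which fixes the principal-branch rotor phase; the unit plane is then the bivector part divided by the sine of that phase, and L is that plane scaled by the phase.
Concretely: cos(phase) = 0 gives phase = ±pi/2, and since phase/sin(phase) is even the sign is immaterial: L = (phase/sin(phase)) * <R>_2 = (pi/2) * <R>_2.
Answer: pi/2*e13


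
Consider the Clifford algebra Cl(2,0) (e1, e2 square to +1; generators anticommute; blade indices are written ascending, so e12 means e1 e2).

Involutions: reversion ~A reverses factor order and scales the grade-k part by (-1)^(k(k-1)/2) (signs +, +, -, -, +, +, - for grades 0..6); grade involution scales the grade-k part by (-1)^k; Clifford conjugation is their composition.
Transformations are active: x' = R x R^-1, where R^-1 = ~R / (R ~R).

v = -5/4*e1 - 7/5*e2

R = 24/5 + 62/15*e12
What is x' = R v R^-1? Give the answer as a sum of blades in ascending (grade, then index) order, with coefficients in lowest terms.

~R = 24/5 - 62/15*e12, and R ~R = 9028/225, so R^-1 = ~R / (9028/225).
R v = -884/75*e1 - 233/150*e2
Answer: -70871/45140*e1 + 2321/2257*e2


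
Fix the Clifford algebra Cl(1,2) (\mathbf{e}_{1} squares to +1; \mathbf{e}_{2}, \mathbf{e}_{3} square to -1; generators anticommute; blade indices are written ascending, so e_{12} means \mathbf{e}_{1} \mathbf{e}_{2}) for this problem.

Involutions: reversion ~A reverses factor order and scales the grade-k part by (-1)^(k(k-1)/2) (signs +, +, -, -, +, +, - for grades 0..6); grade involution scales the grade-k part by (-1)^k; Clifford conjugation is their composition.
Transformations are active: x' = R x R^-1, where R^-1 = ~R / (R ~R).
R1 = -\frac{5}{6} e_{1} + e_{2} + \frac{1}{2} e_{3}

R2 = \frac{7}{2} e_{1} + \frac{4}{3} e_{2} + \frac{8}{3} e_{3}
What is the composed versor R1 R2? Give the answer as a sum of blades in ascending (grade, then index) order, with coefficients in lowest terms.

Distribute over the terms of R1 (each basis-blade product reordered to ascending indices, repeated generators contracted through their squares):
(-\frac{5}{6} e_{1}) R2 = -\frac{35}{12} - \frac{10}{9} e_{12} - \frac{20}{9} e_{13}
(e_{2}) R2 = -\frac{4}{3} - \frac{7}{2} e_{12} + \frac{8}{3} e_{23}
(\frac{1}{2} e_{3}) R2 = -\frac{4}{3} - \frac{7}{4} e_{13} - \frac{2}{3} e_{23}
Summing the partial products and collecting blades:
Answer: -\frac{67}{12} - \frac{83}{18} e_{12} - \frac{143}{36} e_{13} + 2 e_{23}


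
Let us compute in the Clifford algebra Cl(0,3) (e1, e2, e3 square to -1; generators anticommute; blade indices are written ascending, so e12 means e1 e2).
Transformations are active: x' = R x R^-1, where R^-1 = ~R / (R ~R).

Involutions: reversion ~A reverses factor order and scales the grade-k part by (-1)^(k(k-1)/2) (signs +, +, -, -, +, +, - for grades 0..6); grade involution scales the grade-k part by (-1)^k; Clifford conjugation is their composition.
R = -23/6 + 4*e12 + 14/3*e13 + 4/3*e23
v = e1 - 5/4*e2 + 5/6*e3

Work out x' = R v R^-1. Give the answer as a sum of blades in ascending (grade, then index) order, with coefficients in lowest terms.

~R = -23/6 - 4*e12 - 14/3*e13 - 4/3*e23, and R ~R = 217/4, so R^-1 = ~R / (217/4).
R v = -49/18*e1 + 553/72*e2 - 7/36*e3 + 21/2*e123
Answer: -83/837*e1 - 5497/3348*e2 + 1243/1674*e3


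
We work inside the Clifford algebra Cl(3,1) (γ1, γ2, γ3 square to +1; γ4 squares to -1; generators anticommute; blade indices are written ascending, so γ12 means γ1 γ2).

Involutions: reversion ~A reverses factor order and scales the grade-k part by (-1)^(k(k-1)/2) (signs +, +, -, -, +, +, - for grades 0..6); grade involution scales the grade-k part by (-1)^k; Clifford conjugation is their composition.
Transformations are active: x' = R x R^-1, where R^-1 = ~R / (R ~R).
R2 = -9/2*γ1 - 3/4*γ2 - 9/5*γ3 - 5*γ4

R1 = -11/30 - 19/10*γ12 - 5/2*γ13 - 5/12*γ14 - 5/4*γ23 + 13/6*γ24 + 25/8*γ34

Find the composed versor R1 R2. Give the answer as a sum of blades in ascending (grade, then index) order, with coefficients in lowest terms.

Distribute over the terms of R2 (each basis-blade product reordered to ascending indices, repeated generators contracted through their squares):
R1 (-9/2*γ1) = 33/20*γ1 - 171/20*γ2 - 45/4*γ3 - 15/8*γ4 + 45/8*γ123 - 39/4*γ124 - 225/16*γ134
R1 (-3/4*γ2) = 57/40*γ1 + 11/40*γ2 - 15/16*γ3 + 13/8*γ4 - 15/8*γ123 - 5/16*γ124 - 75/32*γ234
R1 (-9/5*γ3) = 9/2*γ1 + 9/4*γ2 + 33/50*γ3 + 45/8*γ4 + 171/50*γ123 - 3/4*γ134 + 39/10*γ234
R1 (-5*γ4) = -25/12*γ1 + 65/6*γ2 + 125/8*γ3 + 11/6*γ4 + 19/2*γ124 + 25/2*γ134 + 25/4*γ234
Summing the partial products and collecting blades:
Answer: 659/120*γ1 + 577/120*γ2 + 1639/400*γ3 + 173/24*γ4 + 717/100*γ123 - 9/16*γ124 - 37/16*γ134 + 1249/160*γ234


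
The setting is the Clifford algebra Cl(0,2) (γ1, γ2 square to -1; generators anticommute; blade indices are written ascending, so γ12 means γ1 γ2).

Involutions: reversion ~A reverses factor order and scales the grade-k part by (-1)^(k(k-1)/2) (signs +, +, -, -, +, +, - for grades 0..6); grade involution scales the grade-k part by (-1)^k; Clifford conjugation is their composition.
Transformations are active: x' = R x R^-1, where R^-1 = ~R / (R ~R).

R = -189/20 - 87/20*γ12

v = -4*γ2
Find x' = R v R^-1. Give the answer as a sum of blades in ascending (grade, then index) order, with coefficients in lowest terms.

~R = -189/20 + 87/20*γ12, and R ~R = 4329/40, so R^-1 = ~R / (4329/40).
R v = -87/5*γ1 + 189/5*γ2
Answer: 7308/2405*γ1 - 6256/2405*γ2


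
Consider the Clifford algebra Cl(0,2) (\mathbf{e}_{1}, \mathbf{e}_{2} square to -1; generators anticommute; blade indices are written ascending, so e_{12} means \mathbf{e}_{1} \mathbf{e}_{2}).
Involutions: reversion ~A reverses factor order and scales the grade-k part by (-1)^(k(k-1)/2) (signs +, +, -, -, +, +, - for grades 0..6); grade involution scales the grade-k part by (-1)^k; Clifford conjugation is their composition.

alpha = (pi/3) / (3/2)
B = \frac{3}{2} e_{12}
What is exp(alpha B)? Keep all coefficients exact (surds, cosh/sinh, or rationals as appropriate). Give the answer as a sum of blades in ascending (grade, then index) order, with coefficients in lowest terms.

B^2 = (\frac{3}{2})^2*(e_{12})^2 = \frac{9}{4}*(-1) = -\frac{9}{4} (a basis 2-blade squares to minus the product of its generators' squares).
B^2 = -\frac{9}{4} — a negative square means the series sums to a rotation: l = \frac{3}{2}, alpha*l = \frac{\pi}{3}, so exp(alpha B) = cos(\frac{\pi}{3}) + (sin(\frac{\pi}{3})/(\frac{3}{2}))*B = \frac{1}{2} + (\frac{\sqrt{3}}{3})*B.
Answer: \frac{1}{2} + \frac{\sqrt{3}}{2} e_{12}


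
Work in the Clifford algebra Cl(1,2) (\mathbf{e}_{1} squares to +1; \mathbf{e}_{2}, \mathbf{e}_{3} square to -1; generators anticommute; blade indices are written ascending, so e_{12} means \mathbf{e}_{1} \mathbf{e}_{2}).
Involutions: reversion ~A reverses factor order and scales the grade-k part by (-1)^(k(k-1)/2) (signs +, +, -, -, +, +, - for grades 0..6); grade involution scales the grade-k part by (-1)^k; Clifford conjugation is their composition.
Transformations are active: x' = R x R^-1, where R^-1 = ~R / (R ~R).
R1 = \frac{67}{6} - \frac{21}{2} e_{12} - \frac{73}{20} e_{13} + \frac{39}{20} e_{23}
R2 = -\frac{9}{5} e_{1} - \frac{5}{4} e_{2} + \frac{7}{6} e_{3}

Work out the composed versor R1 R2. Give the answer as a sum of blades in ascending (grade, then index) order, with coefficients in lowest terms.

Distribute over the terms of R2 (each basis-blade product reordered to ascending indices, repeated generators contracted through their squares):
R1 (-\frac{9}{5} e_{1}) = -\frac{201}{10} e_{1} - \frac{189}{10} e_{2} - \frac{657}{100} e_{3} - \frac{351}{100} e_{123}
R1 (-\frac{5}{4} e_{2}) = -\frac{105}{8} e_{1} - \frac{335}{24} e_{2} - \frac{39}{16} e_{3} - \frac{73}{16} e_{123}
R1 (\frac{7}{6} e_{3}) = \frac{511}{120} e_{1} - \frac{91}{40} e_{2} + \frac{469}{36} e_{3} - \frac{49}{4} e_{123}
Summing the partial products and collecting blades:
Answer: -\frac{869}{30} e_{1} - \frac{527}{15} e_{2} + \frac{14473}{3600} e_{3} - \frac{8129}{400} e_{123}


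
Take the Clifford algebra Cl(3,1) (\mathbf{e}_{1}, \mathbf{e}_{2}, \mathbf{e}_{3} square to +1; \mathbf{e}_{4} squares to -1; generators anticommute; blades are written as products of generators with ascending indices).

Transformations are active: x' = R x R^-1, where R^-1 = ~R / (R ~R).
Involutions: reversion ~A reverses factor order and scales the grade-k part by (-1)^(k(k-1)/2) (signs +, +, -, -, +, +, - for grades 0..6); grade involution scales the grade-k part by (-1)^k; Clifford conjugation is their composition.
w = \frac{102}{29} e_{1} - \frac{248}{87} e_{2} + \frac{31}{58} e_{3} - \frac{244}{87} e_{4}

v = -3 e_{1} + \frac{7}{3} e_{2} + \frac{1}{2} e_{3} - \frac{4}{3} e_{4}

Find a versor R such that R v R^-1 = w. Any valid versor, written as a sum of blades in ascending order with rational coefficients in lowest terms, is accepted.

Why this works: both vectors square to \frac{155}{12}, so q(v) = q(w) and R = v + w = \frac{15}{29} e_{1} - \frac{15}{29} e_{2} + \frac{30}{29} e_{3} - \frac{120}{29} e_{4} carries v to w — its own direction survives, the complement (v - w)/2 flips.
Answer: \frac{15}{29} e_{1} - \frac{15}{29} e_{2} + \frac{30}{29} e_{3} - \frac{120}{29} e_{4}


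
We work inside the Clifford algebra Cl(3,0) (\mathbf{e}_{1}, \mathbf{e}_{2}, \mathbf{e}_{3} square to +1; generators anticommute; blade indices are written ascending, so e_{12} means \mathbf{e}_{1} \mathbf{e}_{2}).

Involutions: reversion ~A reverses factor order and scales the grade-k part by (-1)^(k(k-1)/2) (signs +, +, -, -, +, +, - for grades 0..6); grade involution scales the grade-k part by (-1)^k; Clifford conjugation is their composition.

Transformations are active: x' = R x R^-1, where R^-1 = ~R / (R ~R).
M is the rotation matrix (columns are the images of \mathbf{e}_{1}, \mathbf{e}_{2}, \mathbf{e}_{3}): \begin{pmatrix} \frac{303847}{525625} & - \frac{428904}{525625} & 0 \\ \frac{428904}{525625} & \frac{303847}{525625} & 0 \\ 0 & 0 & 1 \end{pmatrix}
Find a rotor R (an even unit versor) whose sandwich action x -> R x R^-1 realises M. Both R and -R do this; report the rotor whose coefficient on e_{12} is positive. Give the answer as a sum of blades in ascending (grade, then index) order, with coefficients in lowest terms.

Method: write R = a + b12*e_{12} + b13*e_{13} + b23*e_{23} with a^2 + b12^2 + b13^2 + b23^2 = 1 (so R^-1 = ~R). Expanding the columns R e_j ~R gives tr M = 4a^2 - 1 and, from the antisymmetric part, M21 - M12 = -4a*b12, M13 - M31 = 4a*b13, M32 - M23 = -4a*b23.
Here tr M = \frac{1133319}{525625}, so a^2 = (1 + tr M)/4 = \frac{414736}{525625} and a = ±\frac{644}{725}. Taking a = \frac{644}{725}: M21 - M12 = \frac{857808}{525625}, M13 - M31 = 0, M32 - M23 = 0, giving b12 = -\frac{333}{725}, b13 = 0, b23 = 0, i.e. R = \frac{644}{725} - \frac{333}{725} e_{12}.
Its e_{12} coefficient is negative, so report the other preimage -R.
Answer: -\frac{644}{725} + \frac{333}{725} e_{12}. Key observation: the double cover Spin(3) -> SO(3) sends R and -R to the same matrix (trace \frac{1133319}{525625} here), so the stated sign of the e_{12} coefficient is what selects one sheet.


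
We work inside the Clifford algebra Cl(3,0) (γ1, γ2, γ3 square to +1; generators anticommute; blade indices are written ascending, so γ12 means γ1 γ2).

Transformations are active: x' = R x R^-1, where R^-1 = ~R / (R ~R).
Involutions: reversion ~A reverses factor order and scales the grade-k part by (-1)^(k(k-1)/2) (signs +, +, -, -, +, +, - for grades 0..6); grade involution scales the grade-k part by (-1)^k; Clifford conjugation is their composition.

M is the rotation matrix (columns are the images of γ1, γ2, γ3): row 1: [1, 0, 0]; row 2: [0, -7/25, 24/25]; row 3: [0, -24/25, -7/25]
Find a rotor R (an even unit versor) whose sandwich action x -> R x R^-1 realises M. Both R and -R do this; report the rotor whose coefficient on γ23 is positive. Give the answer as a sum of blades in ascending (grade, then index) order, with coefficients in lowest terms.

Method: write R = a + b12*γ12 + b13*γ13 + b23*γ23 with a^2 + b12^2 + b13^2 + b23^2 = 1 (so R^-1 = ~R). Expanding the columns R e_j ~R gives tr M = 4a^2 - 1 and, from the antisymmetric part, M21 - M12 = -4a*b12, M13 - M31 = 4a*b13, M32 - M23 = -4a*b23.
Here tr M = 11/25, so a^2 = (1 + tr M)/4 = 9/25 and a = ±3/5. Taking a = 3/5: M21 - M12 = 0, M13 - M31 = 0, M32 - M23 = -48/25, giving b12 = 0, b13 = 0, b23 = 4/5, i.e. R = 3/5 + 4/5*γ23.
Its γ23 coefficient is already positive.
Answer: 3/5 + 4/5*γ23. Note: both R and -R realise this M (trace 11/25); the covering map identifies them, and the γ23-coefficient sign is the tie-breaker.


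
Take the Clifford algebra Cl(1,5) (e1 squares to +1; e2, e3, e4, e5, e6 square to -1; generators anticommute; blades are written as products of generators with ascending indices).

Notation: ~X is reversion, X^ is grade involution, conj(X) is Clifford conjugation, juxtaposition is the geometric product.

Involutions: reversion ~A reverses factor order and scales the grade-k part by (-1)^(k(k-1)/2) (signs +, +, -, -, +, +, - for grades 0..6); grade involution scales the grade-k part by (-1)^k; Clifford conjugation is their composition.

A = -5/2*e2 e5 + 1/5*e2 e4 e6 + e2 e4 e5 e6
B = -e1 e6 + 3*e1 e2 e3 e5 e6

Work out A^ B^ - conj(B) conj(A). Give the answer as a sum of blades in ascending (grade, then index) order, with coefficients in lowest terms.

first term: 1/5*e1 e2 e4 - 3*e1 e3 e4 + 15/2*e1 e3 e6 + e1 e2 e4 e5 + 5/2*e1 e2 e5 e6 + 3/5*e1 e3 e4 e5
second term: -1/5*e1 e2 e4 + 3*e1 e3 e4 - 15/2*e1 e3 e6 + e1 e2 e4 e5 + 5/2*e1 e2 e5 e6 + 3/5*e1 e3 e4 e5
Answer: 2/5*e1 e2 e4 - 6*e1 e3 e4 + 15*e1 e3 e6


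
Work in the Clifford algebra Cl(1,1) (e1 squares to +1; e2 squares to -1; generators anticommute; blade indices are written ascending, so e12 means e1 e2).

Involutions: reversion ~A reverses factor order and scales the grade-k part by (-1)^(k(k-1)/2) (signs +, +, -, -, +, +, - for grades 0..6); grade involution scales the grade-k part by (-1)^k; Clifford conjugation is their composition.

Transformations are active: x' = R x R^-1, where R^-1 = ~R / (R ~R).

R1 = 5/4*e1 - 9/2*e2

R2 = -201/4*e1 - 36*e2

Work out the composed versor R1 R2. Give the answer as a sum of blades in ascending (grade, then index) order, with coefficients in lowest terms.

Distribute over the terms of R1 (each basis-blade product reordered to ascending indices, repeated generators contracted through their squares):
(5/4*e1) R2 = -1005/16 - 45*e12
(-9/2*e2) R2 = -162 - 1809/8*e12
Summing the partial products and collecting blades:
Answer: -3597/16 - 2169/8*e12


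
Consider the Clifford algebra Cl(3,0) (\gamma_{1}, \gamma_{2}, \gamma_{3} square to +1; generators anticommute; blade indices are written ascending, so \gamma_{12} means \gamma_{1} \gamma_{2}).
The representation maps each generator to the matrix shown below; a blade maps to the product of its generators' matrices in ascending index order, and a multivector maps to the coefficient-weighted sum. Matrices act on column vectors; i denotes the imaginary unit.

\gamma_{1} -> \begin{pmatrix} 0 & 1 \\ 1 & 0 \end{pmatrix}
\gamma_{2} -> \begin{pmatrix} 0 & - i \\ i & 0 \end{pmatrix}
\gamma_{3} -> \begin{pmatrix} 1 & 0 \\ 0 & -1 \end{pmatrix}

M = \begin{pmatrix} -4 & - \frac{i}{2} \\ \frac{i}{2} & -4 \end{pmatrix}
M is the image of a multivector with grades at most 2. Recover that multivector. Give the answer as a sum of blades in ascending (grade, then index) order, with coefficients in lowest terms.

Method: 1, rho(\gamma_{1}), rho(\gamma_{2}), rho(\gamma_{3}) form a trace-orthogonal basis of the 2x2 complex matrices (tr(X Y) = 2 if X = Y, else 0), so M = m0*1 + m1*rho(\gamma_{1}) + m2*rho(\gamma_{2}) + m3*rho(\gamma_{3}) with m0 = tr(M)/2 = -4, m1 = tr(M rho(\gamma_{1}))/2 = 0, m2 = tr(M rho(\gamma_{2}))/2 = \frac{1}{2}, m3 = tr(M rho(\gamma_{3}))/2 = 0.
Multiplying table entries, the bivector images are rho(\gamma_{12}) = i*rho(\gamma_{3}), rho(\gamma_{13}) = -i*rho(\gamma_{2}), rho(\gamma_{23}) = i*rho(\gamma_{1}); with real blade coefficients the real parts of m0..m3 are the coefficients of 1, \gamma_{1}, \gamma_{2}, \gamma_{3} and the imaginary parts give the bivectors (\gamma_{23}: Im m1, \gamma_{13}: -Im m2, \gamma_{12}: Im m3).
Answer: -4 + \frac{1}{2} \gamma_{2}


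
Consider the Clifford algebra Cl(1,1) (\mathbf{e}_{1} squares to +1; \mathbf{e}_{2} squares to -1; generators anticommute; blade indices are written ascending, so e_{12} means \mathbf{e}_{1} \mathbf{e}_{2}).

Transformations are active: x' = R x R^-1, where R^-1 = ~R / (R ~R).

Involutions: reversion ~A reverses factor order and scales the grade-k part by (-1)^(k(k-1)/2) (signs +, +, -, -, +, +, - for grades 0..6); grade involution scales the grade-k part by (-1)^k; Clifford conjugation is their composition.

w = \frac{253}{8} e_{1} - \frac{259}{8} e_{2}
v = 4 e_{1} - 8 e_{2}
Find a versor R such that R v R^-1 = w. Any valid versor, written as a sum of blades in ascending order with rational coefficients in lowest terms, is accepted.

R = v + w = \frac{285}{8} e_{1} - \frac{323}{8} e_{2} works: the equal norms (-48) guarantee its sandwich swaps v into w.
Answer: \frac{285}{8} e_{1} - \frac{323}{8} e_{2}


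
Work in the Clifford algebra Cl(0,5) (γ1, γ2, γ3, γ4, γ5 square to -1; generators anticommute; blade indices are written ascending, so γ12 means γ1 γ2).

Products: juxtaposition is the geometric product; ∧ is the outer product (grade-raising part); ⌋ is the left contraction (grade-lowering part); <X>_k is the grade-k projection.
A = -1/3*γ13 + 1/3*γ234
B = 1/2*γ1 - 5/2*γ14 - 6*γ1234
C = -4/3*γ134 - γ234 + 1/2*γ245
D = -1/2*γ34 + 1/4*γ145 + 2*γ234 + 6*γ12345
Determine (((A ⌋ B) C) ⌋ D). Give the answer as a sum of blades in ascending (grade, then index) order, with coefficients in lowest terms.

step 1: 2*γ1 + 2*γ24
step 2: -2*γ3 - γ5 + 8/3*γ34 - 8/3*γ123 - 2*γ1234 + γ1245
step 3: 4/3 - 16/3*γ2 + 6*γ3 - γ4 - 12*γ5 + 1/4*γ14 - 4*γ24 - 16*γ45 - 16*γ125 + 6*γ1234 + 12*γ1245
Answer: 4/3 - 16/3*γ2 + 6*γ3 - γ4 - 12*γ5 + 1/4*γ14 - 4*γ24 - 16*γ45 - 16*γ125 + 6*γ1234 + 12*γ1245


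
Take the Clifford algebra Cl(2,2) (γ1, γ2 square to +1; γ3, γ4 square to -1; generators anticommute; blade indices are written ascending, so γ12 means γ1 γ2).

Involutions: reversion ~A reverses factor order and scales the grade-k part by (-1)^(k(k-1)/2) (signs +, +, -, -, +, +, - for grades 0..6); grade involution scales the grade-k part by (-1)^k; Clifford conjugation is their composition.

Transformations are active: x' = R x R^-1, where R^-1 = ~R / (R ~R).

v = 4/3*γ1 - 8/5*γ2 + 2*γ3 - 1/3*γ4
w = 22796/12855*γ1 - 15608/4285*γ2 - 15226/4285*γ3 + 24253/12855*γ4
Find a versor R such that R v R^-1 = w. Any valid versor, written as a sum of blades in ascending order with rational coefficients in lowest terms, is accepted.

Key observation: q(v) = q(w) = 17/75 (sandwiches preserve the norm), so R = v + w = 13312/4285*γ1 - 22464/4285*γ2 - 6656/4285*γ3 + 6656/4285*γ4 works whenever it is invertible — the component of v along it is kept and (v - w)/2 reverses, sending v to w.
Answer: 13312/4285*γ1 - 22464/4285*γ2 - 6656/4285*γ3 + 6656/4285*γ4


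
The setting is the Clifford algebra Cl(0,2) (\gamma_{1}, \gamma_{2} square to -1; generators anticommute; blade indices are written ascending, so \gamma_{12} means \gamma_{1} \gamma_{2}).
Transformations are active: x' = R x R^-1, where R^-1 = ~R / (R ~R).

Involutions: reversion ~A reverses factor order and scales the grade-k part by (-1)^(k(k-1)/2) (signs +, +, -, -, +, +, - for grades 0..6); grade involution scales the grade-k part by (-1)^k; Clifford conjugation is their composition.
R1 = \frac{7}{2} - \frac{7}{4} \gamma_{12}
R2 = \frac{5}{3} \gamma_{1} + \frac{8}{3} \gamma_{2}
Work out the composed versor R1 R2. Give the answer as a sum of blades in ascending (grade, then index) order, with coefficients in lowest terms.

Distribute over the terms of R1 (each basis-blade product reordered to ascending indices, repeated generators contracted through their squares):
(\frac{7}{2}) R2 = \frac{35}{6} \gamma_{1} + \frac{28}{3} \gamma_{2}
(-\frac{7}{4} \gamma_{12}) R2 = \frac{14}{3} \gamma_{1} - \frac{35}{12} \gamma_{2}
Summing the partial products and collecting blades:
Answer: \frac{21}{2} \gamma_{1} + \frac{77}{12} \gamma_{2}


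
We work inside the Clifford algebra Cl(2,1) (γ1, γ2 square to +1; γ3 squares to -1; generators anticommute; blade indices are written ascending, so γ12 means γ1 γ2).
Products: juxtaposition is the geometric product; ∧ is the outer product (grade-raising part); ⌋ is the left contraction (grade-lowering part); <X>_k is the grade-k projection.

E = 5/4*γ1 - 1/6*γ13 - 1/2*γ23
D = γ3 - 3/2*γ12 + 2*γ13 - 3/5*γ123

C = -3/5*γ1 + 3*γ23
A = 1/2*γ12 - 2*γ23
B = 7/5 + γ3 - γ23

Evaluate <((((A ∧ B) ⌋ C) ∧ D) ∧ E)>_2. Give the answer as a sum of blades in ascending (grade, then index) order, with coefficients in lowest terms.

step 1: 7/10*γ12 - 14/5*γ23 + 1/2*γ123
step 2: -42/5
step 3: -42/5*γ3 + 63/5*γ12 - 84/5*γ13 + 126/25*γ123
step 4: 21/2*γ13
step 5: 21/2*γ13
Answer: 21/2*γ13


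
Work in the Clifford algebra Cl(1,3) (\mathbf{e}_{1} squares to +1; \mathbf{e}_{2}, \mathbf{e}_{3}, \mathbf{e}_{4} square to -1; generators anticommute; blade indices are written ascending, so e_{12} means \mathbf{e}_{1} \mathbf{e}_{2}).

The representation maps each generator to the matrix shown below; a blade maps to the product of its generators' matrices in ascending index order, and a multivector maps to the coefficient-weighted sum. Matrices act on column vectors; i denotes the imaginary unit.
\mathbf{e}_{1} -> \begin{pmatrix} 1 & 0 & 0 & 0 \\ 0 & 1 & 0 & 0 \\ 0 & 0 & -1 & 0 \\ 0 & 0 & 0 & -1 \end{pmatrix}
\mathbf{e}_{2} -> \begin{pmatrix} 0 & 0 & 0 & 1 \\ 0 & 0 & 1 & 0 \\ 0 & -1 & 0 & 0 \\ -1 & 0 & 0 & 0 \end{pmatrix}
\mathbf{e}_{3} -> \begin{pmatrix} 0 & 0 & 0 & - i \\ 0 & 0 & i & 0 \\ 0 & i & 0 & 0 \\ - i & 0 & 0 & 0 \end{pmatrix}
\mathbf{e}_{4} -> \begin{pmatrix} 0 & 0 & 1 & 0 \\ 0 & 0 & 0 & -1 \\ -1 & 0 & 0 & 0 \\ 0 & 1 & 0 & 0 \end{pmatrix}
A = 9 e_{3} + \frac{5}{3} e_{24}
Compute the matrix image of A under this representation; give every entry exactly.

Bivector images (products of the table entries): rho(e_{24}) = rho(\mathbf{e}_{2})rho(\mathbf{e}_{4}) = \begin{pmatrix} 0 & 1 & 0 & 0 \\ -1 & 0 & 0 & 0 \\ 0 & 0 & 0 & 1 \\ 0 & 0 & -1 & 0 \end{pmatrix}.
M = (9)*rho(e_{3}) + (\frac{5}{3})*rho(e_{24}), summed entrywise:
Answer: \begin{pmatrix} 0 & \frac{5}{3} & 0 & - 9 i \\ - \frac{5}{3} & 0 & 9 i & 0 \\ 0 & 9 i & 0 & \frac{5}{3} \\ - 9 i & 0 & - \frac{5}{3} & 0 \end{pmatrix}


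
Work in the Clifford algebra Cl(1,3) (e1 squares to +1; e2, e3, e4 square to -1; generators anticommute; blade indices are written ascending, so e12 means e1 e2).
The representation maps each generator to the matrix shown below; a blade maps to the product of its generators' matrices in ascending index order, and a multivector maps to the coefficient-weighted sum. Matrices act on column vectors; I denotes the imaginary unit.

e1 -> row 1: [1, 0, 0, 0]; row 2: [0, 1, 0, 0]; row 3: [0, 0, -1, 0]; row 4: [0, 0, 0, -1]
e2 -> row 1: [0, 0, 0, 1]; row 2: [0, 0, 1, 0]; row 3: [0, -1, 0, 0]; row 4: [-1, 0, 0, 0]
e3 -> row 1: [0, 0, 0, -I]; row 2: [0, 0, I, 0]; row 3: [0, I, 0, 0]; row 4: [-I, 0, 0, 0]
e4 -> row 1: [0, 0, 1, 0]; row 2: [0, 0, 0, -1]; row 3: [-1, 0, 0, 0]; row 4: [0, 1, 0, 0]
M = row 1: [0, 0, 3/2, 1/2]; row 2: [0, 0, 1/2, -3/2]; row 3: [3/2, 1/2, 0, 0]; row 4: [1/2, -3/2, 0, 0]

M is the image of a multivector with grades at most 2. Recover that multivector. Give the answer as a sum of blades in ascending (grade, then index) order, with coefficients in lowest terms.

Method: the blade images are trace-orthogonal — tr(rho(e_A) rho(e_B)^-1) = 4 if A = B and 0 otherwise — and rho(e_A)^-1 = (e_A)^2 * rho(e_A) with (e_A)^2 = +1 or -1, so the coefficient of e_A in the preimage is (e_A)^2 * tr(M rho(e_A))/4.
Nonzero projections over blades of grade <= 2: e12: (e12)^2 = +1, tr(M rho(e12)) = 2, coefficient 1/2; e14: (e14)^2 = +1, tr(M rho(e14)) = 6, coefficient 3/2. Every other blade of grade <= 2 projects to 0.
Answer: 1/2*e12 + 3/2*e14


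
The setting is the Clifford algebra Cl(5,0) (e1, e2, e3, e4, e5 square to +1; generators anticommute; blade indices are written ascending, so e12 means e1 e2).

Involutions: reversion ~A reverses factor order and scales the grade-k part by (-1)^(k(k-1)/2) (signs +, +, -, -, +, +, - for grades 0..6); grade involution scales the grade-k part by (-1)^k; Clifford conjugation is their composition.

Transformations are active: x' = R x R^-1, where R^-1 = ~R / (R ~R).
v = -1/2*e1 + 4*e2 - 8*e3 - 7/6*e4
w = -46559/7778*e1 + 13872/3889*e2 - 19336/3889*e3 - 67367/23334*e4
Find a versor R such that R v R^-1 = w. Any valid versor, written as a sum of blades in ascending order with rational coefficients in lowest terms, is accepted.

Here q(v) = q(w) = 1469/18; the classical choice R = v + w = -25224/3889*e1 + 29428/3889*e2 - 50448/3889*e3 - 15765/3889*e4 then realises v -> w under the sandwich.
Answer: -25224/3889*e1 + 29428/3889*e2 - 50448/3889*e3 - 15765/3889*e4


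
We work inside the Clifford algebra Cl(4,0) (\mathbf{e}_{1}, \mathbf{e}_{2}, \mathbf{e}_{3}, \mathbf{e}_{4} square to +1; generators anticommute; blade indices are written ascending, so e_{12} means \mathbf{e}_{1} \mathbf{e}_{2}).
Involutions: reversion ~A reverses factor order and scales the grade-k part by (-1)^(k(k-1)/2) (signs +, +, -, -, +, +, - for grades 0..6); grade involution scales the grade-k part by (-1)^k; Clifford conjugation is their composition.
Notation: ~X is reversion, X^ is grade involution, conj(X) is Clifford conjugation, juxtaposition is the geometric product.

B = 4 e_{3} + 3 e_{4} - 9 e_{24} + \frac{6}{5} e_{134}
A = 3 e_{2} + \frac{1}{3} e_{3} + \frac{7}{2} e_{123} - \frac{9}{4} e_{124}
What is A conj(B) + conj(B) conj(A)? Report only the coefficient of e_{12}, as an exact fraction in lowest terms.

first term: -\frac{4}{3} + \frac{81}{4} e_{1} + 27 e_{4} - \frac{29}{4} e_{12} - \frac{2}{5} e_{14} - \frac{93}{10} e_{23} - \frac{24}{5} e_{24} - e_{34} - \frac{63}{2} e_{134} - 3 e_{234} - \frac{231}{10} e_{1234}
second term: \frac{4}{3} + \frac{81}{4} e_{1} + 27 e_{4} - \frac{29}{4} e_{12} + \frac{2}{5} e_{14} - \frac{147}{10} e_{23} - \frac{66}{5} e_{24} - e_{34} + \frac{63}{2} e_{134} + 3 e_{234} + \frac{159}{10} e_{1234}
Answer: -\frac{29}{2}


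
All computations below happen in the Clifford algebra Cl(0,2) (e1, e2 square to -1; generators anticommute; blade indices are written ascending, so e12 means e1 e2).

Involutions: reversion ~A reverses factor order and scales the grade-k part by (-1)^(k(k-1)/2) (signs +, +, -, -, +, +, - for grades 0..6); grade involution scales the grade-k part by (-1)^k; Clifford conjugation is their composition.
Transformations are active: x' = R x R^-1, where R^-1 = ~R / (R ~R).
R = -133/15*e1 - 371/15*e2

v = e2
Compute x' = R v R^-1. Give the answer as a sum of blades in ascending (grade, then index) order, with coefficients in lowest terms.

~R = -133/15*e1 - 371/15*e2, and R ~R = -31066/45, so R^-1 = ~R / (-31066/45).
R v = 371/15 - 133/15*e12
Answer: 1007/1585*e1 + 1224/1585*e2


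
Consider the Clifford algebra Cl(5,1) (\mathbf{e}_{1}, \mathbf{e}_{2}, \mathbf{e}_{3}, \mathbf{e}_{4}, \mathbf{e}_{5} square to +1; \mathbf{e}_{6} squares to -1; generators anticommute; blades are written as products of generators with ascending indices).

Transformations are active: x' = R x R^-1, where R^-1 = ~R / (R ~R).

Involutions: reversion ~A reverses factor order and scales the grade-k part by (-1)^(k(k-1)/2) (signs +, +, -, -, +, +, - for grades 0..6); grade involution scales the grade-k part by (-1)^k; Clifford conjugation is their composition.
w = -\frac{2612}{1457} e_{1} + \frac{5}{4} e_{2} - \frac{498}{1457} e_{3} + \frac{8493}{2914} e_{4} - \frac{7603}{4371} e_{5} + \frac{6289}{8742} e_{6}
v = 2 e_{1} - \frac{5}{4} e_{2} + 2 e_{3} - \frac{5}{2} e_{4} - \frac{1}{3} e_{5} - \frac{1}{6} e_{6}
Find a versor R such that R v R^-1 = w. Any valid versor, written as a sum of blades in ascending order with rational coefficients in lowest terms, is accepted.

Take R = v + w = \frac{302}{1457} e_{1} + \frac{2416}{1457} e_{3} + \frac{604}{1457} e_{4} - \frac{3020}{1457} e_{5} + \frac{2416}{4371} e_{6}. Because q(v) = q(w) = \frac{763}{48}, conjugation by R sends v exactly to w.
Answer: \frac{302}{1457} e_{1} + \frac{2416}{1457} e_{3} + \frac{604}{1457} e_{4} - \frac{3020}{1457} e_{5} + \frac{2416}{4371} e_{6}


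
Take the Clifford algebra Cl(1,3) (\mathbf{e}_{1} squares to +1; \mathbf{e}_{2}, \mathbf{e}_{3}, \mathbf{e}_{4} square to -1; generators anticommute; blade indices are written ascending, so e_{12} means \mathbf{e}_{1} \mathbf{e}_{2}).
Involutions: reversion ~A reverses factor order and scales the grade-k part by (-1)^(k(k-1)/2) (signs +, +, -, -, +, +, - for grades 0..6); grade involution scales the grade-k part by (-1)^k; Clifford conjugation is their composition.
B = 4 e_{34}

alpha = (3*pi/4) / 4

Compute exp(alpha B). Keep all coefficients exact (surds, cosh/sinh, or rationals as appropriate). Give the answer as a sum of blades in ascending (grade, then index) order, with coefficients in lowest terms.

B^2 = (4)^2*(e_{34})^2 = 16*(-1) = -16 (a basis 2-blade squares to minus the product of its generators' squares).
B^2 = -16 — B^2 < 0, so the exponential closes trigonometrically: l = 4, alpha*l = \frac{3 \pi}{4}, so exp(alpha B) = cos(\frac{3 \pi}{4}) + (sin(\frac{3 \pi}{4})/4)*B = - \frac{\sqrt{2}}{2} + (\frac{\sqrt{2}}{8})*B.
Answer: - \frac{\sqrt{2}}{2} + \frac{\sqrt{2}}{2} e_{34}
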